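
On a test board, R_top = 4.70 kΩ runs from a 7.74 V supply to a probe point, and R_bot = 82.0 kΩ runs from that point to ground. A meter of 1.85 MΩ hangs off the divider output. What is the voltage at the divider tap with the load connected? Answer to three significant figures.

The load sits in parallel with R_bot: R_bot‖R_L = (82.0 × 1850) / (82.0 + 1850) = 78.52 kΩ.
V_out = 7.74 × 78.52 / (4.70 + 78.52) = 7.74 × 78.52/83.22 = 7.30 V.

V_out ≈ 7.30 V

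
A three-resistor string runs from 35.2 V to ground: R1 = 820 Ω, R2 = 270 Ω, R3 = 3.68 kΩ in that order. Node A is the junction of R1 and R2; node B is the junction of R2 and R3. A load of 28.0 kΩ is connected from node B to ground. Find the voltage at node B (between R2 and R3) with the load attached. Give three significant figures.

At node B, R3 is in parallel with the load: R3‖R_L = 3253 Ω.
Below node A the resistance is R2 + (R3‖R_L) = 3523 Ω, so V_A = 35.2 × 3523/4343 = 28.55 V.
Then V_B = V_A × (R3‖R_L)/(R2 + R3‖R_L) = 28.55 × 3253/3523 = 26.4 V.

V ≈ 26.4 V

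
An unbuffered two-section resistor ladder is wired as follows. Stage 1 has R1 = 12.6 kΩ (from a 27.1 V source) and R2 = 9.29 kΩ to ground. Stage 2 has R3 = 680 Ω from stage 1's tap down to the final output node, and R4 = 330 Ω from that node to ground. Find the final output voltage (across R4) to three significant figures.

V_out ≈ 0.597 V

Stage 2 presents R3+R4 = 1010 Ω as a load on stage 1's tap.
Stage 1's lower leg becomes R2‖(R3+R4) = 911.0 Ω, so V_mid = 27.1 × 911.0/13510 = 1.827 V.
Stage 2 is itself unloaded: V_out = V_mid × R4/(R3+R4) = 1.827 × 330/1010 = 0.597 V.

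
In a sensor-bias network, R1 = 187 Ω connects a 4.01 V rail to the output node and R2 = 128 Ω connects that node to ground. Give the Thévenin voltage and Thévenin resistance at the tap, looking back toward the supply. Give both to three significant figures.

V_th is the open-circuit tap voltage: 4.01 × 128/(187 + 128) = 1.63 V.
With the supply zeroed, R1 and R2 appear in parallel from the tap: R_th = R1‖R2 = (187 × 128)/315.0 = 76.0 Ω.

V_th = 1.63 V, R_th = 76.0 Ω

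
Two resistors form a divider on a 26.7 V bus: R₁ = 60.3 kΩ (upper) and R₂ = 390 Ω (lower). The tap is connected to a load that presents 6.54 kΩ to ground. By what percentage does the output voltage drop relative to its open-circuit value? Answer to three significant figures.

5.59 %

The divider's output (Thévenin) resistance is R₁‖R₂ = 387.5 Ω.
Fractional drop under load = R_th/(R_th + R_L) = 387.5 / (387.5 + 6540) = 0.05594.
So the output falls by 5.59 %.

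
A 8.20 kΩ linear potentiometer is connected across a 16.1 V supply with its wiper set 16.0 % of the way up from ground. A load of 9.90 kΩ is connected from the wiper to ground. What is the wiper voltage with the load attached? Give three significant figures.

The wiper splits the pot into (1−α)R = 6.888 kΩ above and αR = 1.312 kΩ below.
Lower section ‖ load = 1.158 kΩ.
V_wiper = 16.1 × 1.158/(6.888 + 1.158) = 2.32 V.

V ≈ 2.32 V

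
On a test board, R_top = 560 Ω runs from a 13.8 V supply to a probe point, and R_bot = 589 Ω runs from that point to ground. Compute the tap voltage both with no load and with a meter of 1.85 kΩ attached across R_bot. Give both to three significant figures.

Unloaded: 7.07 V; loaded: 6.12 V

Open-circuit: V = 13.8 × 589/(560 + 589) = 7.07 V.
With the load, R_bot becomes R_bot‖R_L = 446.8 Ω, so V = 13.8 × 446.8/1007 = 6.12 V.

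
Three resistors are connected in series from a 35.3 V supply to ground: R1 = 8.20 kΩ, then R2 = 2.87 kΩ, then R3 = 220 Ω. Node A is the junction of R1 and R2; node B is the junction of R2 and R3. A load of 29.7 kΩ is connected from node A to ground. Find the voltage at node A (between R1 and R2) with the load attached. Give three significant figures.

V ≈ 8.98 V

Below node A the series string R2+R3 = 3090 Ω sits in parallel with the 29700 Ω load: 2799 Ω.
V_A = 35.3 × 2799/(8200 + 2799) = 8.98 V.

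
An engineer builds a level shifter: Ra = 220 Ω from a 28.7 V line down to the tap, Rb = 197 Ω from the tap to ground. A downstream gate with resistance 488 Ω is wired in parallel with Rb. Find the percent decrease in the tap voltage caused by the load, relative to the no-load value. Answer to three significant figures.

17.6 %

Unloaded V = 28.7 × 197/417.0 = 13.56 V.
Loaded: Rb‖R_L = 140.3 Ω, giving V = 28.7 × 140.3/360.3 = 11.18 V.
Drop = (13.56 − 11.18) / 13.56 = 17.6 %.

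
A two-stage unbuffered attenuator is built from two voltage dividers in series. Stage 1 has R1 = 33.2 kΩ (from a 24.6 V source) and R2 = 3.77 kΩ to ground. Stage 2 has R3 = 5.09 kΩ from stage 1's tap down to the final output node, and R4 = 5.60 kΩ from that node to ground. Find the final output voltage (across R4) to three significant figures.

Stage 2 presents R3+R4 = 10.69 kΩ as a load on stage 1's tap.
Stage 1's lower leg becomes R2‖(R3+R4) = 2.787 kΩ, so V_mid = 24.6 × 2.787/35.99 = 1.905 V.
Stage 2 is itself unloaded: V_out = V_mid × R4/(R3+R4) = 1.905 × 5.60/10.69 = 0.998 V.

V_out ≈ 0.998 V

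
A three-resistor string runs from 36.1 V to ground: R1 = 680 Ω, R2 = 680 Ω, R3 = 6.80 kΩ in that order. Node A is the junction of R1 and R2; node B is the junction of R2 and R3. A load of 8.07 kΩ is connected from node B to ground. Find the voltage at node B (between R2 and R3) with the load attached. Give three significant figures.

V ≈ 26.4 V

At node B, R3 is in parallel with the load: R3‖R_L = 3690 Ω.
Below node A the resistance is R2 + (R3‖R_L) = 4370 Ω, so V_A = 36.1 × 4370/5050 = 31.24 V.
Then V_B = V_A × (R3‖R_L)/(R2 + R3‖R_L) = 31.24 × 3690/4370 = 26.4 V.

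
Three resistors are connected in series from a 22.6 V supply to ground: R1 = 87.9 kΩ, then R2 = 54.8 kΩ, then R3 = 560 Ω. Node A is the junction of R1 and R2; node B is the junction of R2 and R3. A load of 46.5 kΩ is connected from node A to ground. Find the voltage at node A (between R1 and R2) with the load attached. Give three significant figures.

Below node A the series string R2+R3 = 55360 Ω sits in parallel with the 46500 Ω load: 25270 Ω.
V_A = 22.6 × 25270/(87900 + 25270) = 5.05 V.

V ≈ 5.05 V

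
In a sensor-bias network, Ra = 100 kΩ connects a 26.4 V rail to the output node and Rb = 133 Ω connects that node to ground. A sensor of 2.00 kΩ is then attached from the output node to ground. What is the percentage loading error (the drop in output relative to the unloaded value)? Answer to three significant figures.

The divider's output (Thévenin) resistance is Ra‖Rb = 132.8 Ω.
Fractional drop under load = R_th/(R_th + R_L) = 132.8 / (132.8 + 2000) = 0.06228.
So the output falls by 6.23 %.

6.23 %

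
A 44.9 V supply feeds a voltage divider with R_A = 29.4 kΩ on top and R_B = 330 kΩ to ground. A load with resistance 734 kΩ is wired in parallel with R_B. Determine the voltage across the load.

The load sits in parallel with R_B: R_B‖R_L = (330 × 734) / (330 + 734) = 227.7 kΩ.
V_out = 44.9 × 227.7 / (29.4 + 227.7) = 44.9 × 227.7/257.1 = 39.8 V.
(Unloaded it would have been 41.2 V.)

V_out ≈ 39.8 V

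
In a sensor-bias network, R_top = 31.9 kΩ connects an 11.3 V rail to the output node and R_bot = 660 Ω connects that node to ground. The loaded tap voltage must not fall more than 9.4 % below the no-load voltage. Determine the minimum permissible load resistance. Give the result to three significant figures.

Output resistance R_th = R_top‖R_bot = (31900 × 660)/32560 = 646.6 Ω.
The fractional drop is R_th/(R_th + R_L); requiring this ≤ 0.0940 gives R_L ≥ R_th(1/0.0940 − 1) = 646.6 × 9.638 = 6.23 kΩ.

R_L(min) ≈ 6.23 kΩ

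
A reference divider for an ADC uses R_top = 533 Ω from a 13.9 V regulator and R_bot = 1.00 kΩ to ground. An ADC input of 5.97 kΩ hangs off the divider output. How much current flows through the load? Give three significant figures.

I_L ≈ 1.44 mA

R_bot‖R_L = 856.5 Ω; V_out = 13.9 × 856.5/1390 = 8.568 V.
I_L = V_out / R_L = 8.568 / 5.97 kΩ = 1.44 mA.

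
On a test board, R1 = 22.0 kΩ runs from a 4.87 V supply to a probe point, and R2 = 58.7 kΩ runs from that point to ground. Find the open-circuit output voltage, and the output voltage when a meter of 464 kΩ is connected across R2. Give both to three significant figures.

Open-circuit: V = 4.87 × 58.7/(22.0 + 58.7) = 3.54 V.
With the load, R2 becomes R2‖R_L = 52.11 kΩ, so V = 4.87 × 52.11/74.11 = 3.42 V.

Unloaded: 3.54 V; loaded: 3.42 V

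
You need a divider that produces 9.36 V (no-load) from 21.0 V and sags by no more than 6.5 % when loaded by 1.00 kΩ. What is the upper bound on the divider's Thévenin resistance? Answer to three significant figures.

Loading drop = R_th/(R_th + R_L) ≤ 0.0650, so R_th ≤ R_L · ε/(1−ε) = 1.00 kΩ × 0.0650/0.9350 = 69.5 Ω.

R_th ≤ 69.5 Ω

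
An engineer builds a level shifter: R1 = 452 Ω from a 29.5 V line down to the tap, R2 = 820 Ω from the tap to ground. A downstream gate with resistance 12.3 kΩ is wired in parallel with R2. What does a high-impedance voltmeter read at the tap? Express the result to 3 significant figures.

V_out ≈ 18.6 V

The load sits in parallel with R2: R2‖R_L = (820 × 12300) / (820 + 12300) = 768.8 Ω.
V_out = 29.5 × 768.8 / (452 + 768.8) = 29.5 × 768.8/1221 = 18.6 V.
(Unloaded it would have been 19.0 V.)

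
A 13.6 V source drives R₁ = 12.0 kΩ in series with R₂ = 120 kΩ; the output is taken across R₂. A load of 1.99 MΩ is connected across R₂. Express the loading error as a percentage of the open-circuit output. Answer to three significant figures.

0.545 %

The divider's output (Thévenin) resistance is R₁‖R₂ = 10.91 kΩ.
Fractional drop under load = R_th/(R_th + R_L) = 10.91 / (10.91 + 1990) = 0.005452.
So the output falls by 0.545 %.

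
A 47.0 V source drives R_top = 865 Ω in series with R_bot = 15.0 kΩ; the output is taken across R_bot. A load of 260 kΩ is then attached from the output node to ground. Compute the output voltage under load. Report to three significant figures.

The load sits in parallel with R_bot: R_bot‖R_L = (15000 × 260000) / (15000 + 260000) = 14180 Ω.
V_out = 47.0 × 14180 / (865 + 14180) = 47.0 × 14180/15050 = 44.3 V.
(Unloaded it would have been 44.4 V.)

V_out ≈ 44.3 V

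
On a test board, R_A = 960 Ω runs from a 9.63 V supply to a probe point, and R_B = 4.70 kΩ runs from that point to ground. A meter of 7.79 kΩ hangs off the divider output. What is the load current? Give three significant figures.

R_B‖R_L = 2931 Ω; V_out = 9.63 × 2931/3891 = 7.254 V.
I_L = V_out / R_L = 7.254 / 7.79 kΩ = 0.931 mA.

I_L ≈ 0.931 mA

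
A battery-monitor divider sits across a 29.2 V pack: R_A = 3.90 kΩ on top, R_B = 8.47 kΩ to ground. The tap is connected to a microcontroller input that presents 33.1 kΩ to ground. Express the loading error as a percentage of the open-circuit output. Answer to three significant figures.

The divider's output (Thévenin) resistance is R_A‖R_B = 2.670 kΩ.
Fractional drop under load = R_th/(R_th + R_L) = 2.670 / (2.670 + 33.1) = 0.07465.
So the output falls by 7.47 %.

7.47 %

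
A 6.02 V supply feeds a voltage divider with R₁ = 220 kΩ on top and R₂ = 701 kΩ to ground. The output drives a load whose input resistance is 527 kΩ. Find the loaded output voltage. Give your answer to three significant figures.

The load sits in parallel with R₂: R₂‖R_L = (701 × 527) / (701 + 527) = 300.8 kΩ.
V_out = 6.02 × 300.8 / (220 + 300.8) = 6.02 × 300.8/520.8 = 3.48 V.

V_out ≈ 3.48 V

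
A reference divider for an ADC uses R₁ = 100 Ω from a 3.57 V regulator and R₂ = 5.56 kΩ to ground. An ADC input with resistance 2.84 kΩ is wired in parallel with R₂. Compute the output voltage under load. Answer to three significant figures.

V_out ≈ 3.39 V

The load sits in parallel with R₂: R₂‖R_L = (5560 × 2840) / (5560 + 2840) = 1880 Ω.
V_out = 3.57 × 1880 / (100 + 1880) = 3.57 × 1880/1980 = 3.39 V.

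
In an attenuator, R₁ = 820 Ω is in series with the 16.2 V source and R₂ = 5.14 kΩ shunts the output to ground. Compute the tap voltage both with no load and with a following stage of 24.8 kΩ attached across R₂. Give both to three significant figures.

Unloaded: 14.0 V; loaded: 13.6 V

Open-circuit: V = 16.2 × 5140/(820 + 5140) = 14.0 V.
With the load, R₂ becomes R₂‖R_L = 4258 Ω, so V = 16.2 × 4258/5078 = 13.6 V.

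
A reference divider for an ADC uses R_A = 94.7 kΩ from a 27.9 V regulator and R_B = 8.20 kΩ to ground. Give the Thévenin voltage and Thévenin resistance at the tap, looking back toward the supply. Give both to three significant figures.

V_th = 2.22 V, R_th = 7.55 kΩ

V_th is the open-circuit tap voltage: 27.9 × 8.20/(94.7 + 8.20) = 2.22 V.
With the supply zeroed, R_A and R_B appear in parallel from the tap: R_th = R_A‖R_B = (94.7 × 8.20)/102.9 = 7.55 kΩ.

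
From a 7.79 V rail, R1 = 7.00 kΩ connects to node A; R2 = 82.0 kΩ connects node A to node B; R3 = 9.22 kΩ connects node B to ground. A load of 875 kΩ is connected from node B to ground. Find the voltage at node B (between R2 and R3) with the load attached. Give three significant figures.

V ≈ 0.724 V

At node B, R3 is in parallel with the load: R3‖R_L = 9.124 kΩ.
Below node A the resistance is R2 + (R3‖R_L) = 91.12 kΩ, so V_A = 7.79 × 91.12/98.12 = 7.234 V.
Then V_B = V_A × (R3‖R_L)/(R2 + R3‖R_L) = 7.234 × 9.124/91.12 = 0.724 V.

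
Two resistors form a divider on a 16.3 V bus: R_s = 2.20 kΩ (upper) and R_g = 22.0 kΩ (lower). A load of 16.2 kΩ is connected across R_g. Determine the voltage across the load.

The load sits in parallel with R_g: R_g‖R_L = (22.0 × 16.2) / (22.0 + 16.2) = 9.330 kΩ.
V_out = 16.3 × 9.330 / (2.20 + 9.330) = 16.3 × 9.330/11.53 = 13.2 V.

V_out ≈ 13.2 V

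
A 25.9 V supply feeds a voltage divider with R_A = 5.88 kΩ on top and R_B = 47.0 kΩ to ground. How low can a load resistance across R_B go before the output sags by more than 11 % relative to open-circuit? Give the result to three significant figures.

R_L(min) ≈ 42.3 kΩ

Output resistance R_th = R_A‖R_B = (5.88 × 47.0)/52.88 = 5.226 kΩ.
The fractional drop is R_th/(R_th + R_L); requiring this ≤ 0.110 gives R_L ≥ R_th(1/0.110 − 1) = 5.226 × 8.091 = 42.3 kΩ.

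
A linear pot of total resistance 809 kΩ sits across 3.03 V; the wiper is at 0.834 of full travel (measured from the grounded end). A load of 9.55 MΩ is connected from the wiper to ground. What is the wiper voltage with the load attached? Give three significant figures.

V ≈ 2.50 V

The wiper splits the pot into (1−α)R = 134.3 kΩ above and αR = 674.7 kΩ below.
Lower section ‖ load = 630.2 kΩ.
V_wiper = 3.03 × 630.2/(134.3 + 630.2) = 2.50 V.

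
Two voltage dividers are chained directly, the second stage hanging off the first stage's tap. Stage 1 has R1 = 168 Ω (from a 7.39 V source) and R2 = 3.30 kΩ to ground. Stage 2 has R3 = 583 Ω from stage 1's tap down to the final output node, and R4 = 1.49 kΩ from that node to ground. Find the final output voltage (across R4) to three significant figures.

V_out ≈ 4.69 V

Stage 2 presents R3+R4 = 2073 Ω as a load on stage 1's tap.
Stage 1's lower leg becomes R2‖(R3+R4) = 1273 Ω, so V_mid = 7.39 × 1273/1441 = 6.529 V.
Stage 2 is itself unloaded: V_out = V_mid × R4/(R3+R4) = 6.529 × 1490/2073 = 4.69 V.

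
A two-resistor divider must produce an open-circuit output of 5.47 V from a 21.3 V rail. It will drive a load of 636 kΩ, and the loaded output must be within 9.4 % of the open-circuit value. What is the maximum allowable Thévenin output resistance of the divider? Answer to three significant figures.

Loading drop = R_th/(R_th + R_L) ≤ 0.0940, so R_th ≤ R_L · ε/(1−ε) = 636 kΩ × 0.0940/0.9060 = 66.0 kΩ.
(Any R1, R2 with R2/(R1+R2) = 0.257 and R1‖R2 ≤ 66.0 kΩ will meet the spec.)

R_th ≤ 66.0 kΩ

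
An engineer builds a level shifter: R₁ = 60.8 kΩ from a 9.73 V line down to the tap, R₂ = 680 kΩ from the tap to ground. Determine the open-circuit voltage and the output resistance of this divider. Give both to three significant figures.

V_th is the open-circuit tap voltage: 9.73 × 680/(60.8 + 680) = 8.93 V.
With the supply zeroed, R₁ and R₂ appear in parallel from the tap: R_th = R₁‖R₂ = (60.8 × 680)/740.8 = 55.8 kΩ.

V_th = 8.93 V, R_th = 55.8 kΩ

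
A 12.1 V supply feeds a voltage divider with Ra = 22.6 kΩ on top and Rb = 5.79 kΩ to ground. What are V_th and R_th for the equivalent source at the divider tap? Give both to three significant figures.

V_th = 2.47 V, R_th = 4.61 kΩ

V_th is the open-circuit tap voltage: 12.1 × 5.79/(22.6 + 5.79) = 2.47 V.
With the supply zeroed, Ra and Rb appear in parallel from the tap: R_th = Ra‖Rb = (22.6 × 5.79)/28.39 = 4.61 kΩ.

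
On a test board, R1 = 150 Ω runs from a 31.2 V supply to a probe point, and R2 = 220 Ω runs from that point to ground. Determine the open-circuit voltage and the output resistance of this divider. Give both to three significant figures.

V_th = 18.6 V, R_th = 89.2 Ω

V_th is the open-circuit tap voltage: 31.2 × 220/(150 + 220) = 18.6 V.
With the supply zeroed, R1 and R2 appear in parallel from the tap: R_th = R1‖R2 = (150 × 220)/370.0 = 89.2 Ω.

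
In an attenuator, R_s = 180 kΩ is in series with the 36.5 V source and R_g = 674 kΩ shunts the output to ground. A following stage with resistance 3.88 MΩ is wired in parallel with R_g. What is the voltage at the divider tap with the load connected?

The load sits in parallel with R_g: R_g‖R_L = (674 × 3880) / (674 + 3880) = 574.2 kΩ.
V_out = 36.5 × 574.2 / (180 + 574.2) = 36.5 × 574.2/754.2 = 27.8 V.

V_out ≈ 27.8 V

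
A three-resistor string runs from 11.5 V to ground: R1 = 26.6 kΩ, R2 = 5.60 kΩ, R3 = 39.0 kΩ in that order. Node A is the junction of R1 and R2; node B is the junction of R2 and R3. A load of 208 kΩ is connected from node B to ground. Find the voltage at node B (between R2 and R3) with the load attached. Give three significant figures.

At node B, R3 is in parallel with the load: R3‖R_L = 32.84 kΩ.
Below node A the resistance is R2 + (R3‖R_L) = 38.44 kΩ, so V_A = 11.5 × 38.44/65.04 = 6.797 V.
Then V_B = V_A × (R3‖R_L)/(R2 + R3‖R_L) = 6.797 × 32.84/38.44 = 5.81 V.

V ≈ 5.81 V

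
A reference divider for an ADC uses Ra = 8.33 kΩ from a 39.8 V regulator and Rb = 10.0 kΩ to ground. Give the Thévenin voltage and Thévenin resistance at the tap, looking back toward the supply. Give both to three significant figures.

V_th = 21.7 V, R_th = 4.54 kΩ

V_th is the open-circuit tap voltage: 39.8 × 10.0/(8.33 + 10.0) = 21.7 V.
With the supply zeroed, Ra and Rb appear in parallel from the tap: R_th = Ra‖Rb = (8.33 × 10.0)/18.33 = 4.54 kΩ.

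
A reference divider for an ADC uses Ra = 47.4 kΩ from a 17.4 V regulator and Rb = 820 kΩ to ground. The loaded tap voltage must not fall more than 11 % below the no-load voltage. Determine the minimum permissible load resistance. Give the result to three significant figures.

R_L(min) ≈ 363 kΩ

Output resistance R_th = Ra‖Rb = (47.4 × 820)/867.4 = 44.81 kΩ.
The fractional drop is R_th/(R_th + R_L); requiring this ≤ 0.110 gives R_L ≥ R_th(1/0.110 − 1) = 44.81 × 8.091 = 363 kΩ.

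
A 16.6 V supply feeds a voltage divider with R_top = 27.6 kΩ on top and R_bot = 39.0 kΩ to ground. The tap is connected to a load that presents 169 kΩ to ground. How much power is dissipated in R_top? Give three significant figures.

Total resistance from the source is R_top + (R_bot‖R_L) = 59.29 kΩ, so I = 16.6/59.29 kΩ = 0.2800 mA.
P = I²·R_top = (0.2800 mA)² × 27.6 kΩ = 2.16 mW.

P ≈ 2.16 mW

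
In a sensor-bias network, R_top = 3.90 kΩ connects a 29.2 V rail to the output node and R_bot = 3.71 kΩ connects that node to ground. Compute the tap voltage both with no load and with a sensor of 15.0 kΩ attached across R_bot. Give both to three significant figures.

Open-circuit: V = 29.2 × 3.71/(3.90 + 3.71) = 14.2 V.
With the load, R_bot becomes R_bot‖R_L = 2.974 kΩ, so V = 29.2 × 2.974/6.874 = 12.6 V.

Unloaded: 14.2 V; loaded: 12.6 V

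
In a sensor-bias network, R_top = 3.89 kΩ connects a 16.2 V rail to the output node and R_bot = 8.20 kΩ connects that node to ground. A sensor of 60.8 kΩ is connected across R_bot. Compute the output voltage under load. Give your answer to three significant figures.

V_out ≈ 10.5 V

The load sits in parallel with R_bot: R_bot‖R_L = (8.20 × 60.8) / (8.20 + 60.8) = 7.226 kΩ.
V_out = 16.2 × 7.226 / (3.89 + 7.226) = 16.2 × 7.226/11.12 = 10.5 V.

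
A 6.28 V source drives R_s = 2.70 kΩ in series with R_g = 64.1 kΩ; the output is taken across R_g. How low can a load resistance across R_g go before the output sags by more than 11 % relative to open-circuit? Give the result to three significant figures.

R_L(min) ≈ 21.0 kΩ

Output resistance R_th = R_s‖R_g = (2.70 × 64.1)/66.80 = 2.591 kΩ.
The fractional drop is R_th/(R_th + R_L); requiring this ≤ 0.110 gives R_L ≥ R_th(1/0.110 − 1) = 2.591 × 8.091 = 21.0 kΩ.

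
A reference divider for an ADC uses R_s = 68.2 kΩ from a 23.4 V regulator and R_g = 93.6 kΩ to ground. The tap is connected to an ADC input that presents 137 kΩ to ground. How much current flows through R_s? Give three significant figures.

R_g‖R_L = 55.61 kΩ, so the source sees R_s + R_g‖R_L = 123.8 kΩ.
I = 23.4 V / 123.8 kΩ = 0.189 mA.

I ≈ 0.189 mA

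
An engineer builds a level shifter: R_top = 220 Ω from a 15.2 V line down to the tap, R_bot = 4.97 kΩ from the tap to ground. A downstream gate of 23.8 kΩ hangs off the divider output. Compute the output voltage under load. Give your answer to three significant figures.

V_out ≈ 14.4 V

The load sits in parallel with R_bot: R_bot‖R_L = (4970 × 23800) / (4970 + 23800) = 4111 Ω.
V_out = 15.2 × 4111 / (220 + 4111) = 15.2 × 4111/4331 = 14.4 V.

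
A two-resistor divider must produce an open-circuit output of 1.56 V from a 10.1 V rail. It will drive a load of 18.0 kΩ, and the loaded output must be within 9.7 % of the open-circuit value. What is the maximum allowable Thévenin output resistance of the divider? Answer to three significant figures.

R_th ≤ 1.93 kΩ

Loading drop = R_th/(R_th + R_L) ≤ 0.0970, so R_th ≤ R_L · ε/(1−ε) = 18.0 kΩ × 0.0970/0.9030 = 1.93 kΩ.
(Any R1, R2 with R2/(R1+R2) = 0.154 and R1‖R2 ≤ 1.93 kΩ will meet the spec.)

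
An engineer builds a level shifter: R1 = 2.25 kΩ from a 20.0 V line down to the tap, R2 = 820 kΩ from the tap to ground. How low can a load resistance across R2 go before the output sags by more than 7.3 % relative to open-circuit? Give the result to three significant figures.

Output resistance R_th = R1‖R2 = (2.25 × 820)/822.2 = 2.244 kΩ.
The fractional drop is R_th/(R_th + R_L); requiring this ≤ 0.0730 gives R_L ≥ R_th(1/0.0730 − 1) = 2.244 × 12.70 = 28.5 kΩ.

R_L(min) ≈ 28.5 kΩ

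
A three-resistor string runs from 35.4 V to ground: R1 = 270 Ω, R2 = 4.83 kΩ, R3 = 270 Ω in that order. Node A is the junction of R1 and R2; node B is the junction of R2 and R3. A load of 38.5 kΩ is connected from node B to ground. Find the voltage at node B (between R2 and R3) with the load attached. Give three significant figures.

At node B, R3 is in parallel with the load: R3‖R_L = 268.1 Ω.
Below node A the resistance is R2 + (R3‖R_L) = 5098 Ω, so V_A = 35.4 × 5098/5368 = 33.62 V.
Then V_B = V_A × (R3‖R_L)/(R2 + R3‖R_L) = 33.62 × 268.1/5098 = 1.77 V.

V ≈ 1.77 V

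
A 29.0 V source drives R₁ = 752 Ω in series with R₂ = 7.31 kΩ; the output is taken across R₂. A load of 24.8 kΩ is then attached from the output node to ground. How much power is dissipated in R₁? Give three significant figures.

Total resistance from the source is R₁ + (R₂‖R_L) = 6398 Ω, so I = 29.0/6398 Ω = 4.533 mA.
P = I²·R₁ = (4.533 mA)² × 752 Ω = 15.5 mW.

P ≈ 15.5 mW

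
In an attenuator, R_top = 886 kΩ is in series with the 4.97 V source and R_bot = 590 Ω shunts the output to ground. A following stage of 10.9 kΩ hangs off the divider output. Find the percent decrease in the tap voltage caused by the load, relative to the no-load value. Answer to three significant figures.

The divider's output (Thévenin) resistance is R_top‖R_bot = 589.6 Ω.
Fractional drop under load = R_th/(R_th + R_L) = 589.6 / (589.6 + 10900) = 0.05132.
So the output falls by 5.13 %.

5.13 %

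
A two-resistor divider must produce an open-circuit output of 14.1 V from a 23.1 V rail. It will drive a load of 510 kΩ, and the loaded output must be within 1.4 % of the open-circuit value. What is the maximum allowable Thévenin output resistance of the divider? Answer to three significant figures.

Loading drop = R_th/(R_th + R_L) ≤ 0.0140, so R_th ≤ R_L · ε/(1−ε) = 510 kΩ × 0.0140/0.9860 = 7.24 kΩ.

R_th ≤ 7.24 kΩ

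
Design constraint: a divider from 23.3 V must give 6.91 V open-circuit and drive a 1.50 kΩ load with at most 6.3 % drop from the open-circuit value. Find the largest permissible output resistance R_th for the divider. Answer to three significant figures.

R_th ≤ 101 Ω

Loading drop = R_th/(R_th + R_L) ≤ 0.0630, so R_th ≤ R_L · ε/(1−ε) = 1.50 kΩ × 0.0630/0.9370 = 101 Ω.
(Any R1, R2 with R2/(R1+R2) = 0.297 and R1‖R2 ≤ 101 Ω will meet the spec.)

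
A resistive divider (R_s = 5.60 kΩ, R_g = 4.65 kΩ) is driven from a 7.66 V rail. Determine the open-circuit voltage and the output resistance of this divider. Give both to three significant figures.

V_th = 3.48 V, R_th = 2.54 kΩ

V_th is the open-circuit tap voltage: 7.66 × 4.65/(5.60 + 4.65) = 3.48 V.
With the supply zeroed, R_s and R_g appear in parallel from the tap: R_th = R_s‖R_g = (5.60 × 4.65)/10.25 = 2.54 kΩ.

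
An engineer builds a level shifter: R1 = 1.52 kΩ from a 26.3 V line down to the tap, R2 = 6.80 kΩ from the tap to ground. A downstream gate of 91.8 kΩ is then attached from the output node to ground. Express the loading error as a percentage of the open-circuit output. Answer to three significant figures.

The divider's output (Thévenin) resistance is R1‖R2 = 1.242 kΩ.
Fractional drop under load = R_th/(R_th + R_L) = 1.242 / (1.242 + 91.8) = 0.01335.
So the output falls by 1.34 %.

1.34 %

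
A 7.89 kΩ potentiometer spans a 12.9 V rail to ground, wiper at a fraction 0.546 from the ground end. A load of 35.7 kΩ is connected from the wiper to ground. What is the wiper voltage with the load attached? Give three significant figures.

The wiper splits the pot into (1−α)R = 3.582 kΩ above and αR = 4.308 kΩ below.
Lower section ‖ load = 3.844 kΩ.
V_wiper = 12.9 × 3.844/(3.582 + 3.844) = 6.68 V.

V ≈ 6.68 V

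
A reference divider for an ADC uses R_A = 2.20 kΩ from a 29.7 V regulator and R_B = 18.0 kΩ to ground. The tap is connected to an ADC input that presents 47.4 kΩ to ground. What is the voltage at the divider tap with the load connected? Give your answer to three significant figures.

The load sits in parallel with R_B: R_B‖R_L = (18.0 × 47.4) / (18.0 + 47.4) = 13.05 kΩ.
V_out = 29.7 × 13.05 / (2.20 + 13.05) = 29.7 × 13.05/15.25 = 25.4 V.
(Unloaded it would have been 26.5 V.)

V_out ≈ 25.4 V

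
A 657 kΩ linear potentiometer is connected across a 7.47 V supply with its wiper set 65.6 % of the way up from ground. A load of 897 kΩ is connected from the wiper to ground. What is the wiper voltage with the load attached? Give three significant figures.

V ≈ 4.21 V

The wiper splits the pot into (1−α)R = 226.0 kΩ above and αR = 431.0 kΩ below.
Lower section ‖ load = 291.1 kΩ.
V_wiper = 7.47 × 291.1/(226.0 + 291.1) = 4.21 V.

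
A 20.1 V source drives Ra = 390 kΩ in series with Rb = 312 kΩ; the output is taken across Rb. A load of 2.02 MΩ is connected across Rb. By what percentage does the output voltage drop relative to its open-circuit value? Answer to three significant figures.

The divider's output (Thévenin) resistance is Ra‖Rb = 173.3 kΩ.
Fractional drop under load = R_th/(R_th + R_L) = 173.3 / (173.3 + 2020) = 0.07903.
So the output falls by 7.90 %.

7.90 %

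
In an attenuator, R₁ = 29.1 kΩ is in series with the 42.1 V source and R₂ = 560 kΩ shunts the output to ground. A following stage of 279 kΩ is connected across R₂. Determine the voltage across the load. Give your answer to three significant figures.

V_out ≈ 36.4 V

The load sits in parallel with R₂: R₂‖R_L = (560 × 279) / (560 + 279) = 186.2 kΩ.
V_out = 42.1 × 186.2 / (29.1 + 186.2) = 42.1 × 186.2/215.3 = 36.4 V.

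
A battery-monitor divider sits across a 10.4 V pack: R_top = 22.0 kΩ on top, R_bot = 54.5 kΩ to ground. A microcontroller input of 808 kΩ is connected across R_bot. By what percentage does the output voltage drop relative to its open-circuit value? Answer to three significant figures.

1.90 %

The divider's output (Thévenin) resistance is R_top‖R_bot = 15.67 kΩ.
Fractional drop under load = R_th/(R_th + R_L) = 15.67 / (15.67 + 808) = 0.01903.
So the output falls by 1.90 %.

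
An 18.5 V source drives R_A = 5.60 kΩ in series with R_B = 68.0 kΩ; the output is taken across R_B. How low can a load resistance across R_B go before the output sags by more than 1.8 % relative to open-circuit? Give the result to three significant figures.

R_L(min) ≈ 282 kΩ

Output resistance R_th = R_A‖R_B = (5.60 × 68.0)/73.60 = 5.174 kΩ.
The fractional drop is R_th/(R_th + R_L); requiring this ≤ 0.0180 gives R_L ≥ R_th(1/0.0180 − 1) = 5.174 × 54.56 = 282 kΩ.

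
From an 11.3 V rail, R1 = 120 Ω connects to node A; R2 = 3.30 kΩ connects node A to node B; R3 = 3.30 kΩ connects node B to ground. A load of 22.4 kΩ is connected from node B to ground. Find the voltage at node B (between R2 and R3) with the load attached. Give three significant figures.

At node B, R3 is in parallel with the load: R3‖R_L = 2876 Ω.
Below node A the resistance is R2 + (R3‖R_L) = 6176 Ω, so V_A = 11.3 × 6176/6296 = 11.08 V.
Then V_B = V_A × (R3‖R_L)/(R2 + R3‖R_L) = 11.08 × 2876/6176 = 5.16 V.

V ≈ 5.16 V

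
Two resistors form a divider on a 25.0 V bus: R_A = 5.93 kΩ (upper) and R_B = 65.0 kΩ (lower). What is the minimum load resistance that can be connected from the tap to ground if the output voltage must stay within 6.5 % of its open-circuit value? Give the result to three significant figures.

R_L(min) ≈ 78.2 kΩ

Output resistance R_th = R_A‖R_B = (5.93 × 65.0)/70.93 = 5.434 kΩ.
The fractional drop is R_th/(R_th + R_L); requiring this ≤ 0.0650 gives R_L ≥ R_th(1/0.0650 − 1) = 5.434 × 14.38 = 78.2 kΩ.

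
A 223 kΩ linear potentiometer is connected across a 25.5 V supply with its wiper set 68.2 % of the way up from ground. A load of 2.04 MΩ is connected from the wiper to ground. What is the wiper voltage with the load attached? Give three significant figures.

The wiper splits the pot into (1−α)R = 70.91 kΩ above and αR = 152.1 kΩ below.
Lower section ‖ load = 141.5 kΩ.
V_wiper = 25.5 × 141.5/(70.91 + 141.5) = 17.0 V.

V ≈ 17.0 V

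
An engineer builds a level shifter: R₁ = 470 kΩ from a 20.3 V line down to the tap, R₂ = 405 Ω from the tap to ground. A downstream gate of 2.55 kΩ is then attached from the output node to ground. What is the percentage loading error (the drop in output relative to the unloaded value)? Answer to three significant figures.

The divider's output (Thévenin) resistance is R₁‖R₂ = 404.7 Ω.
Fractional drop under load = R_th/(R_th + R_L) = 404.7 / (404.7 + 2550) = 0.1370.
So the output falls by 13.7 %.

13.7 %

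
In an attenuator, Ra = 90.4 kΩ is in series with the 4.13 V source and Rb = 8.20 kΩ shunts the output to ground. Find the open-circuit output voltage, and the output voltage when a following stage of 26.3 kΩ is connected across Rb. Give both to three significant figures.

Unloaded: 0.343 V; loaded: 0.267 V

Open-circuit: V = 4.13 × 8.20/(90.4 + 8.20) = 0.343 V.
With the load, Rb becomes Rb‖R_L = 6.251 kΩ, so V = 4.13 × 6.251/96.65 = 0.267 V.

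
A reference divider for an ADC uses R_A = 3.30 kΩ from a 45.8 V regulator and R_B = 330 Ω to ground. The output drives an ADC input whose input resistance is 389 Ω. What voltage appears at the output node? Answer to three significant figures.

The load sits in parallel with R_B: R_B‖R_L = (330 × 389) / (330 + 389) = 178.5 Ω.
V_out = 45.8 × 178.5 / (3300 + 178.5) = 45.8 × 178.5/3479 = 2.35 V.

V_out ≈ 2.35 V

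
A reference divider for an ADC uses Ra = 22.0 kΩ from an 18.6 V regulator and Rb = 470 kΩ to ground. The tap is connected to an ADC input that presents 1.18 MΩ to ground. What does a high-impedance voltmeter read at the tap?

V_out ≈ 17.5 V

The load sits in parallel with Rb: Rb‖R_L = (470 × 1180) / (470 + 1180) = 336.1 kΩ.
V_out = 18.6 × 336.1 / (22.0 + 336.1) = 18.6 × 336.1/358.1 = 17.5 V.
(Unloaded it would have been 17.8 V.)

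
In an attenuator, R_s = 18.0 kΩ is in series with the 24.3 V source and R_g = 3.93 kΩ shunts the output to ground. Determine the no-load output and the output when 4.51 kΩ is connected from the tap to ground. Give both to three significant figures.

Open-circuit: V = 24.3 × 3.93/(18.0 + 3.93) = 4.35 V.
With the load, R_g becomes R_g‖R_L = 2.100 kΩ, so V = 24.3 × 2.100/20.10 = 2.54 V.

Unloaded: 4.35 V; loaded: 2.54 V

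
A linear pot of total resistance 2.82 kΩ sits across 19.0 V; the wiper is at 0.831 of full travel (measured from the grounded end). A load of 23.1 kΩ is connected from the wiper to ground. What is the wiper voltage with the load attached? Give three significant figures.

V ≈ 15.5 V

The wiper splits the pot into (1−α)R = 476.6 Ω above and αR = 2343 Ω below.
Lower section ‖ load = 2128 Ω.
V_wiper = 19.0 × 2128/(476.6 + 2128) = 15.5 V.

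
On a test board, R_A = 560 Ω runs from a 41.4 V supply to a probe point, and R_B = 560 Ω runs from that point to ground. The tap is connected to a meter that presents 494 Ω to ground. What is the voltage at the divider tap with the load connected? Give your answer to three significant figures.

The load sits in parallel with R_B: R_B‖R_L = (560 × 494) / (560 + 494) = 262.5 Ω.
V_out = 41.4 × 262.5 / (560 + 262.5) = 41.4 × 262.5/822.5 = 13.2 V.
(Unloaded it would have been 20.7 V.)

V_out ≈ 13.2 V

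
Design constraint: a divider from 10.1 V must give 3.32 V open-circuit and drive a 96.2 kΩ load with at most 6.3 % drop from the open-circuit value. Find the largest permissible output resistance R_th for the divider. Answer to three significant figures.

R_th ≤ 6.47 kΩ

Loading drop = R_th/(R_th + R_L) ≤ 0.0630, so R_th ≤ R_L · ε/(1−ε) = 96.2 kΩ × 0.0630/0.9370 = 6.47 kΩ.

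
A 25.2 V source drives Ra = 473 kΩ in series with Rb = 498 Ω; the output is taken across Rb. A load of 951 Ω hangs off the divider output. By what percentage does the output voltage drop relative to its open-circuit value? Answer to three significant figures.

34.3 %

The divider's output (Thévenin) resistance is Ra‖Rb = 497.5 Ω.
Fractional drop under load = R_th/(R_th + R_L) = 497.5 / (497.5 + 951) = 0.3434.
So the output falls by 34.3 %.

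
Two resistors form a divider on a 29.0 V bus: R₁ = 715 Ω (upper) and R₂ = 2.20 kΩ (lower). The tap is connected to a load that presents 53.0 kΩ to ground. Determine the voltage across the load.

V_out ≈ 21.7 V

The load sits in parallel with R₂: R₂‖R_L = (2200 × 53000) / (2200 + 53000) = 2112 Ω.
V_out = 29.0 × 2112 / (715 + 2112) = 29.0 × 2112/2827 = 21.7 V.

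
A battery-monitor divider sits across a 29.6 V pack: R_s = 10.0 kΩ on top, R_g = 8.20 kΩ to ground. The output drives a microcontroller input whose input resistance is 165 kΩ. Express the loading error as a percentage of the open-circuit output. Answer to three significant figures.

The divider's output (Thévenin) resistance is R_s‖R_g = 4.505 kΩ.
Fractional drop under load = R_th/(R_th + R_L) = 4.505 / (4.505 + 165) = 0.02658.
So the output falls by 2.66 %.

2.66 %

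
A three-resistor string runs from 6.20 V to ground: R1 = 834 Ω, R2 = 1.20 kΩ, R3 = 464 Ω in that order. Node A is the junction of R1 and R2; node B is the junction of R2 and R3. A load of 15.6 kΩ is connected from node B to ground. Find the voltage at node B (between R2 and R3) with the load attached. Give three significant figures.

V ≈ 1.12 V

At node B, R3 is in parallel with the load: R3‖R_L = 450.6 Ω.
Below node A the resistance is R2 + (R3‖R_L) = 1651 Ω, so V_A = 6.20 × 1651/2485 = 4.119 V.
Then V_B = V_A × (R3‖R_L)/(R2 + R3‖R_L) = 4.119 × 450.6/1651 = 1.12 V.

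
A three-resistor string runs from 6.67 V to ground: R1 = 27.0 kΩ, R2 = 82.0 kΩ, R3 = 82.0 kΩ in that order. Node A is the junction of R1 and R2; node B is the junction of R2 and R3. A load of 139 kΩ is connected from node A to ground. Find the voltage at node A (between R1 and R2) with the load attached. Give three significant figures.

Below node A the series string R2+R3 = 164.0 kΩ sits in parallel with the 139 kΩ load: 75.23 kΩ.
V_A = 6.67 × 75.23/(27.0 + 75.23) = 4.91 V.

V ≈ 4.91 V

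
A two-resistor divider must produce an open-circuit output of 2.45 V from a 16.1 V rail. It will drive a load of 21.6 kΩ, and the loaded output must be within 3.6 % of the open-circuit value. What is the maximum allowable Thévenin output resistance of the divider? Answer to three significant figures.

Loading drop = R_th/(R_th + R_L) ≤ 0.0360, so R_th ≤ R_L · ε/(1−ε) = 21.6 kΩ × 0.0360/0.9640 = 807 Ω.
(Any R1, R2 with R2/(R1+R2) = 0.152 and R1‖R2 ≤ 807 Ω will meet the spec.)

R_th ≤ 807 Ω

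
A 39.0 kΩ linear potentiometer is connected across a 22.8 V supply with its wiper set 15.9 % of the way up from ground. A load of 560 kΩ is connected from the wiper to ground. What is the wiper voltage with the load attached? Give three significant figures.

The wiper splits the pot into (1−α)R = 32.80 kΩ above and αR = 6.201 kΩ below.
Lower section ‖ load = 6.133 kΩ.
V_wiper = 22.8 × 6.133/(32.80 + 6.133) = 3.59 V.

V ≈ 3.59 V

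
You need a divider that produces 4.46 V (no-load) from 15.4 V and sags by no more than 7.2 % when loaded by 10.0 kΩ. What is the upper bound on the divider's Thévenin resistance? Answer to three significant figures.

R_th ≤ 776 Ω

Loading drop = R_th/(R_th + R_L) ≤ 0.0720, so R_th ≤ R_L · ε/(1−ε) = 10.0 kΩ × 0.0720/0.9280 = 776 Ω.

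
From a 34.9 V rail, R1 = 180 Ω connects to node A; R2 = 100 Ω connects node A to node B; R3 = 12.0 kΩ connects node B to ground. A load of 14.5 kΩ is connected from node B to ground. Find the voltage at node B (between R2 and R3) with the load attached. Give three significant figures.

V ≈ 33.5 V

At node B, R3 is in parallel with the load: R3‖R_L = 6566 Ω.
Below node A the resistance is R2 + (R3‖R_L) = 6666 Ω, so V_A = 34.9 × 6666/6846 = 33.98 V.
Then V_B = V_A × (R3‖R_L)/(R2 + R3‖R_L) = 33.98 × 6566/6666 = 33.5 V.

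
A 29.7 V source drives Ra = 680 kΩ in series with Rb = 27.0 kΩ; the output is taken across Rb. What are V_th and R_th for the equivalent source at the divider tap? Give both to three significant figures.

V_th = 1.13 V, R_th = 26.0 kΩ

V_th is the open-circuit tap voltage: 29.7 × 27.0/(680 + 27.0) = 1.13 V.
With the supply zeroed, Ra and Rb appear in parallel from the tap: R_th = Ra‖Rb = (680 × 27.0)/707.0 = 26.0 kΩ.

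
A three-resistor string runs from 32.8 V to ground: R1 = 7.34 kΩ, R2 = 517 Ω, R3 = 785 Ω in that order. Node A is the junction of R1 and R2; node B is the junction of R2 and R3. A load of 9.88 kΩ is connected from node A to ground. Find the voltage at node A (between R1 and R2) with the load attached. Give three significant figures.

Below node A the series string R2+R3 = 1302 Ω sits in parallel with the 9880 Ω load: 1150 Ω.
V_A = 32.8 × 1150/(7340 + 1150) = 4.44 V.

V ≈ 4.44 V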